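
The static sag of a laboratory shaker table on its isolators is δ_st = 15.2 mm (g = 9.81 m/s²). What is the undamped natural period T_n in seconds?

ω_n = √(g/δ_st) = √(9.81/0.0152) = √645.4 = 25.40 rad/s.
T_n = 2π/ω_n = 6.283/25.40 = 0.2473 s.

0.247 s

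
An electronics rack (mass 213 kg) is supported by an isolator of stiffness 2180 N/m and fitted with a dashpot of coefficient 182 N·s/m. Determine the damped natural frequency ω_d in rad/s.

ω_n = √(k/m) = √(2180/213) = 3.199 rad/s.
Critical damping c_c = 2√(k·m) = 2√(2180 × 213) = 1363 N·s/m, so ζ = c/c_c = 182/1363 = 0.1335.
ω_d = ω_n√(1 − ζ²) = 3.199 × √(1 − 0.0178) = 3.171 rad/s.

3.17 rad/s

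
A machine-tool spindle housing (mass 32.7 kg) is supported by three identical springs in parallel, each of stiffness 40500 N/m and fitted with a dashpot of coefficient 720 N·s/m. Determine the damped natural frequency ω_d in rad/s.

Parallel springs add: k_eq = 3 × 40500 = 121500 N/m.
ω_n = √(k_eq/m) = √(121500/32.7) = 60.96 rad/s.
Critical damping c_c = 2√(k_eq·m) = 2√(121500 × 32.7) = 3987 N·s/m, so ζ = c/c_c = 720/3987 = 0.1806.
ω_d = ω_n√(1 − ζ²) = 60.96 × √(1 − 0.0326) = 59.95 rad/s.

60.0 rad/s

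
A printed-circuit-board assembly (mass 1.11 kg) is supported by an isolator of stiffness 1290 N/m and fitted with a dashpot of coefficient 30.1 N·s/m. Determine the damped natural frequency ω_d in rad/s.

31.3 rad/s

ω_n = √(k/m) = √(1290/1.11) = 34.09 rad/s.
Critical damping c_c = 2√(k·m) = 2√(1290 × 1.11) = 75.68 N·s/m, so ζ = c/c_c = 30.1/75.68 = 0.3977.
ω_d = ω_n√(1 − ζ²) = 34.09 × √(1 − 0.158) = 31.28 rad/s.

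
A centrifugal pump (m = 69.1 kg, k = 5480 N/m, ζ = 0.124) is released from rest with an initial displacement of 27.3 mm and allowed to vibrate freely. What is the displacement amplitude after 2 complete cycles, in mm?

5.68 mm

Logarithmic decrement δ = 2πζ/√(1 − ζ²) = 2π × 0.1240/√(1 − 0.0154) = 0.7852.
After n cycles, x_n/x₀ = e^(−nδ), so x_2 = 27.3 × e^(−2 × 0.7852) = 27.3 × 0.2080 = 5.678 mm.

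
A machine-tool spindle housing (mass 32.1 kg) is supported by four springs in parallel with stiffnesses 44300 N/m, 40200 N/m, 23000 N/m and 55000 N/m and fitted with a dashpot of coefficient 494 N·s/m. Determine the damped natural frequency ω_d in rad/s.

70.7 rad/s

Parallel springs add: k_eq = 44300 + 40200 + 23000 + 55000 = 162500 N/m.
ω_n = √(k_eq/m) = √(162500/32.1) = 71.15 rad/s.
Critical damping c_c = 2√(k_eq·m) = 2√(162500 × 32.1) = 4568 N·s/m, so ζ = c/c_c = 494/4568 = 0.1081.
ω_d = ω_n√(1 − ζ²) = 71.15 × √(1 − 0.0117) = 70.73 rad/s.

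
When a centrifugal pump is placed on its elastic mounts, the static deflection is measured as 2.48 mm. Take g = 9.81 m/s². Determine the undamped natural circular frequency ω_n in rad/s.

62.9 rad/s

ω_n = √(g/δ_st) = √(9.81/0.00248) = √3956 = 62.89 rad/s.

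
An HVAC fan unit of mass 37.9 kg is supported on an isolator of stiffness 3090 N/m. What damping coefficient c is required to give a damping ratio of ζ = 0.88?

c_c = 2√(k·m) = 2√(3090 × 37.9) = 684.4 N·s/m.
c = ζ·c_c = 0.88 × 684.4 = 602.3 N·s/m.

602 N·s/m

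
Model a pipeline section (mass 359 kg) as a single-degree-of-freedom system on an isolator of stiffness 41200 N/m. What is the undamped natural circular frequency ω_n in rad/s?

ω_n = √(k/m) = √(41200/359) = √114.8 = 10.71 rad/s.

10.7 rad/s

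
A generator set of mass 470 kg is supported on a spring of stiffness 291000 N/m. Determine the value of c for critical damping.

23400 N·s/m

c_c = 2√(k·m) = 2√(291000 × 470) = 2 × 11690 = 23390 N·s/m.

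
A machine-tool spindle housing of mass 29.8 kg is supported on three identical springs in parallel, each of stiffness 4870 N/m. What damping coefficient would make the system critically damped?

1320 N·s/m

Parallel springs add: k_eq = 3 × 4870 = 14610 N/m.
c_c = 2√(k_eq·m) = 2√(14610 × 29.8) = 2 × 659.8 = 1320 N·s/m.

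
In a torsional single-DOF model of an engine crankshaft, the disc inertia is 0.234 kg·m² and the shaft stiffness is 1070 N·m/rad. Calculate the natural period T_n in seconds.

0.0929 s

ω_n = √(k_t/J) = √(1070/0.234) = √4573 = 67.62 rad/s.
T_n = 2π/ω_n = 6.283/67.62 = 0.09292 s.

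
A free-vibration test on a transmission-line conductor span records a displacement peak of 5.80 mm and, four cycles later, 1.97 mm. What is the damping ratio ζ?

0.0429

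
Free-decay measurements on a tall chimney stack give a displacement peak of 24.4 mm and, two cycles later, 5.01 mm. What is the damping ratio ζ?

0.125

Logarithmic decrement δ = (1/n)·ln(x₀/x_n) = (1/2)·ln(24.4/5.01) = (1/2)·ln(4.870) = 0.7916.
ζ = δ/√(4π² + δ²) = 0.7916/√(39.48 + 0.627) = 0.7916/6.333 = 0.1250.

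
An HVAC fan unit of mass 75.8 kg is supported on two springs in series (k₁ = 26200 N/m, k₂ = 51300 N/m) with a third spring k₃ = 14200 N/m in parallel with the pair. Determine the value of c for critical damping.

3090 N·s/m

Series pair: k_s = k₁k₂/(k₁+k₂) = (26200)(51300)/(26200 + 51300) = 17340 N/m. In parallel with k₃: k_eq = 17340 + 14200 = 31540 N/m.
c_c = 2√(k_eq·m) = 2√(31540 × 75.8) = 2 × 1546 = 3093 N·s/m.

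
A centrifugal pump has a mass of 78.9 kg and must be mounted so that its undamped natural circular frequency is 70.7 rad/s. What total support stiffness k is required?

k = m·ω_n² = 78.9 × 70.70² = 78.9 × 4998 = 394400 N/m.

394000 N/m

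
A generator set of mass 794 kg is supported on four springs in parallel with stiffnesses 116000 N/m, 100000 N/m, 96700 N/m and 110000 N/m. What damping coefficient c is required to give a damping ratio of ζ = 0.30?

Parallel springs add: k_eq = 116000 + 100000 + 96700 + 110000 = 422700 N/m.
c_c = 2√(k_eq·m) = 2√(422700 × 794) = 36640 N·s/m.
c = ζ·c_c = 0.30 × 36640 = 10990 N·s/m.

11000 N·s/m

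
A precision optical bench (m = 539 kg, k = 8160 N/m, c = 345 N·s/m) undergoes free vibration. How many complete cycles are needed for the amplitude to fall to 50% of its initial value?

2 cycles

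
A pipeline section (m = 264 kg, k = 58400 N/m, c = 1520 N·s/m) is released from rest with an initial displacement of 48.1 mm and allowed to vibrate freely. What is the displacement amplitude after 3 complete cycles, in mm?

ζ = c/(2√(km)) = 1520/(2√(58400 × 264)) = 1520/7853 = 0.1936.
Logarithmic decrement δ = 2πζ/√(1 − ζ²) = 2π × 0.1936/√(1 − 0.0375) = 1.240.
After n cycles, x_n/x₀ = e^(−nδ), so x_3 = 48.1 × e^(−3 × 1.240) = 48.1 × 0.02426 = 1.167 mm.

1.17 mm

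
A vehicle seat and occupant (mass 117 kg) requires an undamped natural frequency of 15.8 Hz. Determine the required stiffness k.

1150000 N/m

ω_n = 2πf_n = 2π × 15.8 = 99.27 rad/s.
k = m·ω_n² = 117 × 99.27² = 117 × 9855 = 1153000 N/m.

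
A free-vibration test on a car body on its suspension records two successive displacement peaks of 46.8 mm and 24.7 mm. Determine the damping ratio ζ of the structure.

Logarithmic decrement δ = (1/n)·ln(x₀/x_n) = (1/1)·ln(46.8/24.7) = (1/1)·ln(1.895) = 0.6391.
ζ = δ/√(4π² + δ²) = 0.6391/√(39.48 + 0.408) = 0.6391/6.316 = 0.1012.

0.101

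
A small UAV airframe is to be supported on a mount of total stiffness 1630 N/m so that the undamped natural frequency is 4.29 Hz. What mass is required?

2.24 kg

ω_n = 2πf_n = 2π × 4.29 = 26.95 rad/s.
m = k/ω_n² = 1630/26.95² = 1630/726.6 = 2.243 kg.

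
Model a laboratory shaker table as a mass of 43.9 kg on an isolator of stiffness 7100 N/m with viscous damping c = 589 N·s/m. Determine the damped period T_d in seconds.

ω_n = √(k/m) = √(7100/43.9) = 12.72 rad/s.
Critical damping c_c = 2√(k·m) = 2√(7100 × 43.9) = 1117 N·s/m, so ζ = c/c_c = 589/1117 = 0.5275.
ω_d = ω_n√(1 − ζ²) = 12.72 × √(1 − 0.278) = 10.80 rad/s.
T_d = 2π/ω_d = 0.5816 s.

0.582 s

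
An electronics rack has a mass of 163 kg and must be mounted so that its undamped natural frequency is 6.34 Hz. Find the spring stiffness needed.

ω_n = 2πf_n = 2π × 6.34 = 39.84 rad/s.
k = m·ω_n² = 163 × 39.84² = 163 × 1587 = 258700 N/m.

259000 N/m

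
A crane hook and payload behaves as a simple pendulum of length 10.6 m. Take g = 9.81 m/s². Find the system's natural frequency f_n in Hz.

For a simple pendulum ω_n = √(g/L) = √(9.81/10.6) = √0.9255 = 0.9620 rad/s.
f_n = ω_n/(2π) = 0.9620/6.283 = 0.1531 Hz.

0.153 Hz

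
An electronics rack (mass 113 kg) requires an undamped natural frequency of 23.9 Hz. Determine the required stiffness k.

ω_n = 2πf_n = 2π × 23.9 = 150.2 rad/s.
k = m·ω_n² = 113 × 150.2² = 113 × 22550 = 2548000 N/m.

2550000 N/m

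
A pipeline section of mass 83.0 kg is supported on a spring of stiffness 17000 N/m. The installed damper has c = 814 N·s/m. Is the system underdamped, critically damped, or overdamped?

c_c = 2√(k·m) = 2376 N·s/m; ζ = c/c_c = 814/2376 = 0.343.
Since ζ < 1 the system is underdamped.

underdamped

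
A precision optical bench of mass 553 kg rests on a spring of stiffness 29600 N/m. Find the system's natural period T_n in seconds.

0.859 s

ω_n = √(k/m) = √(29600/553) = √53.53 = 7.316 rad/s.
T_n = 2π/ω_n = 6.283/7.316 = 0.8588 s.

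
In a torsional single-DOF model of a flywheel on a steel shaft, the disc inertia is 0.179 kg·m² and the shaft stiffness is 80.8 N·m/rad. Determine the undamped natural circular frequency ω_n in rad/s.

ω_n = √(k_t/J) = √(80.8/0.179) = √451.4 = 21.25 rad/s.

21.2 rad/s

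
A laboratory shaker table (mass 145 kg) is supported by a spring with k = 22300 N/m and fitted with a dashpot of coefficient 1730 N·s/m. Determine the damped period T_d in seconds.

ω_n = √(k/m) = √(22300/145) = 12.40 rad/s.
Critical damping c_c = 2√(k·m) = 2√(22300 × 145) = 3596 N·s/m, so ζ = c/c_c = 1730/3596 = 0.4810.
ω_d = ω_n√(1 − ζ²) = 12.40 × √(1 − 0.231) = 10.87 rad/s.
T_d = 2π/ω_d = 0.5779 s.

0.578 s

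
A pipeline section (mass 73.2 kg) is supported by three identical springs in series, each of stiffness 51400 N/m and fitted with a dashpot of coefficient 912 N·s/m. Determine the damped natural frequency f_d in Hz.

2.22 Hz

Series springs: 1/k_eq = 3/51400, so k_eq = 51400/3 = 17130 N/m.
ω_n = √(k_eq/m) = √(17130/73.2) = 15.30 rad/s.
Critical damping c_c = 2√(k_eq·m) = 2√(17130 × 73.2) = 2240 N·s/m, so ζ = c/c_c = 912/2240 = 0.4072.
ω_d = ω_n√(1 − ζ²) = 15.30 × √(1 − 0.166) = 13.97 rad/s.
f_d = ω_d/(2π) = 2.224 Hz.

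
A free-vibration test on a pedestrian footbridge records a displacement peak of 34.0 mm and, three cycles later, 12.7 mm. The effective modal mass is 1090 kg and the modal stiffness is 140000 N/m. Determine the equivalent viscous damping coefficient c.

Logarithmic decrement δ = (1/n)·ln(x₀/x_n) = (1/3)·ln(34.0/12.7) = (1/3)·ln(2.677) = 0.3283.
ζ = δ/√(4π² + δ²) = 0.3283/√(39.48 + 0.108) = 0.3283/6.292 = 0.05217.
c = ζ · 2√(km) = 0.05217 × 2√(140000 × 1090) = 0.05217 × 24710 = 1289 N·s/m.

1290 N·s/m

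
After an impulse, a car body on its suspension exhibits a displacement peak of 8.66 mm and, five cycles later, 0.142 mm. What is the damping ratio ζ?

0.130

Logarithmic decrement δ = (1/n)·ln(x₀/x_n) = (1/5)·ln(8.66/0.142) = (1/5)·ln(60.99) = 0.8221.
ζ = δ/√(4π² + δ²) = 0.8221/√(39.48 + 0.676) = 0.8221/6.337 = 0.1297.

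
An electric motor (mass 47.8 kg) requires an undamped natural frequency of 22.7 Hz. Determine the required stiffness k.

972000 N/m

ω_n = 2πf_n = 2π × 22.7 = 142.6 rad/s.
k = m·ω_n² = 47.8 × 142.6² = 47.8 × 20340 = 972400 N/m.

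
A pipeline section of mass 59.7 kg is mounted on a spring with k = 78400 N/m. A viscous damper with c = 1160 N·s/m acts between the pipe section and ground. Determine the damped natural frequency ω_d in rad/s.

ω_n = √(k/m) = √(78400/59.7) = 36.24 rad/s.
Critical damping c_c = 2√(k·m) = 2√(78400 × 59.7) = 4327 N·s/m, so ζ = c/c_c = 1160/4327 = 0.2681.
ω_d = ω_n√(1 − ζ²) = 36.24 × √(1 − 0.0719) = 34.91 rad/s.

34.9 rad/s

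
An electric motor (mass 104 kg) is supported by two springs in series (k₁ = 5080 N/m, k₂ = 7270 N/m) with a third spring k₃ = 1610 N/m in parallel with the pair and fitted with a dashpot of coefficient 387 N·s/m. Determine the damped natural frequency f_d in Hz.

1.02 Hz

Series pair: k_s = k₁k₂/(k₁+k₂) = (5080)(7270)/(5080 + 7270) = 2990 N/m. In parallel with k₃: k_eq = 2990 + 1610 = 4600 N/m.
ω_n = √(k_eq/m) = √(4600/104) = 6.651 rad/s.
Critical damping c_c = 2√(k_eq·m) = 2√(4600 × 104) = 1383 N·s/m, so ζ = c/c_c = 387/1383 = 0.2797.
ω_d = ω_n√(1 − ζ²) = 6.651 × √(1 − 0.0783) = 6.385 rad/s.
f_d = ω_d/(2π) = 1.016 Hz.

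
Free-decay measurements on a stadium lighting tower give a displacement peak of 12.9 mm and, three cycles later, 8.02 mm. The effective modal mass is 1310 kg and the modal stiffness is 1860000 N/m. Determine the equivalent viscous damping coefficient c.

2490 N·s/m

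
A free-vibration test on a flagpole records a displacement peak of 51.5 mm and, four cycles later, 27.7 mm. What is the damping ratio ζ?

0.0247

Logarithmic decrement δ = (1/n)·ln(x₀/x_n) = (1/4)·ln(51.5/27.7) = (1/4)·ln(1.859) = 0.1550.
ζ = δ/√(4π² + δ²) = 0.1550/√(39.48 + 0.0240) = 0.1550/6.285 = 0.02467.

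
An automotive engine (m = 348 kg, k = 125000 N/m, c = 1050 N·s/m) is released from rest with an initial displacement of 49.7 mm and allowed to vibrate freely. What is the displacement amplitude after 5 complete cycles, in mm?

4.04 mm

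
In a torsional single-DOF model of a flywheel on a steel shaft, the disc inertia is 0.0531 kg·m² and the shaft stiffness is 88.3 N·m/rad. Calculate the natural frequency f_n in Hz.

6.49 Hz

ω_n = √(k_t/J) = √(88.3/0.0531) = √1663 = 40.78 rad/s.
f_n = ω_n/(2π) = 40.78/6.283 = 6.490 Hz.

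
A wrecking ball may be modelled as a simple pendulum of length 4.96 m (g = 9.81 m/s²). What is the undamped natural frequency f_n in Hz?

0.224 Hz

For a simple pendulum ω_n = √(g/L) = √(9.81/4.96) = √1.978 = 1.406 rad/s.
f_n = ω_n/(2π) = 1.406/6.283 = 0.2238 Hz.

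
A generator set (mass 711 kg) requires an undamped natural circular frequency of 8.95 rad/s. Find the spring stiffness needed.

57000 N/m

k = m·ω_n² = 711 × 8.950² = 711 × 80.10 = 56950 N/m.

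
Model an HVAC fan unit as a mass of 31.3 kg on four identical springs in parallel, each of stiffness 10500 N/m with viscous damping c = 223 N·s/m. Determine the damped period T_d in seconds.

0.172 s

Parallel springs add: k_eq = 4 × 10500 = 42000 N/m.
ω_n = √(k_eq/m) = √(42000/31.3) = 36.63 rad/s.
Critical damping c_c = 2√(k_eq·m) = 2√(42000 × 31.3) = 2293 N·s/m, so ζ = c/c_c = 223/2293 = 0.09725.
ω_d = ω_n√(1 − ζ²) = 36.63 × √(1 − 0.00946) = 36.46 rad/s.
T_d = 2π/ω_d = 0.1723 s.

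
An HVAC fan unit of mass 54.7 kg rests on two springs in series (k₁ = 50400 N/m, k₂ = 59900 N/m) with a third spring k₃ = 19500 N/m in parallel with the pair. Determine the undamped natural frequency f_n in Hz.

Series pair: k_s = k₁k₂/(k₁+k₂) = (50400)(59900)/(50400 + 59900) = 27370 N/m. In parallel with k₃: k_eq = 27370 + 19500 = 46870 N/m.
ω_n = √(k_eq/m) = √(46870/54.7) = √856.9 = 29.27 rad/s.
f_n = ω_n/(2π) = 29.27/6.283 = 4.659 Hz.

4.66 Hz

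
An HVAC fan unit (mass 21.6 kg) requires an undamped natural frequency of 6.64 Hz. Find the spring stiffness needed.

37600 N/m

ω_n = 2πf_n = 2π × 6.64 = 41.72 rad/s.
k = m·ω_n² = 21.6 × 41.72² = 21.6 × 1741 = 37600 N/m.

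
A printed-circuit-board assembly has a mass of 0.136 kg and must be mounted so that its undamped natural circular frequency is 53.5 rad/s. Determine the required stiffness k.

389 N/m

k = m·ω_n² = 0.136 × 53.50² = 0.136 × 2862 = 389.3 N/m.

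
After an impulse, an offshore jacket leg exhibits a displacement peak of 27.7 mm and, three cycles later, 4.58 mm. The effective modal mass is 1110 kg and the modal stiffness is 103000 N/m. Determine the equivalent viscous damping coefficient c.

2030 N·s/m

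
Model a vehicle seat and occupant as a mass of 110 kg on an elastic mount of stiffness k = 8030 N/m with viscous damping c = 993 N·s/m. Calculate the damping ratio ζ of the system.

0.528

ω_n = √(k/m) = √(8030/110) = 8.544 rad/s.
Critical damping c_c = 2√(k·m) = 2√(8030 × 110) = 1880 N·s/m, so ζ = c/c_c = 993/1880 = 0.5283.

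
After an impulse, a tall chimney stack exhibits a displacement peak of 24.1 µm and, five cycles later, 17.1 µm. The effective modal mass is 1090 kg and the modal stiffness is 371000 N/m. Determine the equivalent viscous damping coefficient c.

439 N·s/m

Logarithmic decrement δ = (1/n)·ln(x₀/x_n) = (1/5)·ln(24.1/17.1) = (1/5)·ln(1.409) = 0.06863.
ζ = δ/√(4π² + δ²) = 0.06863/√(39.48 + 0.00471) = 0.06863/6.284 = 0.01092.
c = ζ · 2√(km) = 0.01092 × 2√(371000 × 1090) = 0.01092 × 40220 = 439.3 N·s/m.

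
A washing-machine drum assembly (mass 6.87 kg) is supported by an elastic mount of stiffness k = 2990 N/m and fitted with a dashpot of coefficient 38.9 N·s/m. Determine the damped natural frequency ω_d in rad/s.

ω_n = √(k/m) = √(2990/6.87) = 20.86 rad/s.
Critical damping c_c = 2√(k·m) = 2√(2990 × 6.87) = 286.6 N·s/m, so ζ = c/c_c = 38.9/286.6 = 0.1357.
ω_d = ω_n√(1 − ζ²) = 20.86 × √(1 − 0.0184) = 20.67 rad/s.

20.7 rad/s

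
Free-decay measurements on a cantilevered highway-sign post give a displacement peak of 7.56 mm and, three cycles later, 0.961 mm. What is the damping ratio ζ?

Logarithmic decrement δ = (1/n)·ln(x₀/x_n) = (1/3)·ln(7.56/0.961) = (1/3)·ln(7.867) = 0.6876.
ζ = δ/√(4π² + δ²) = 0.6876/√(39.48 + 0.473) = 0.6876/6.321 = 0.1088.

0.109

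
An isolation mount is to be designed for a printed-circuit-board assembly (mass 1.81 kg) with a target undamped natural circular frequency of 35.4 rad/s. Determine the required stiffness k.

2270 N/m

k = m·ω_n² = 1.81 × 35.40² = 1.81 × 1253 = 2268 N/m.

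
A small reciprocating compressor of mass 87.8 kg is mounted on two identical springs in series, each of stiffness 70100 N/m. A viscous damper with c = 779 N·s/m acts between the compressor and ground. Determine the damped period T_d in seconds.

0.323 s

Series springs: 1/k_eq = 2/70100, so k_eq = 70100/2 = 35050 N/m.
ω_n = √(k_eq/m) = √(35050/87.8) = 19.98 rad/s.
Critical damping c_c = 2√(k_eq·m) = 2√(35050 × 87.8) = 3508 N·s/m, so ζ = c/c_c = 779/3508 = 0.2220.
ω_d = ω_n√(1 − ζ²) = 19.98 × √(1 − 0.0493) = 19.48 rad/s.
T_d = 2π/ω_d = 0.3225 s.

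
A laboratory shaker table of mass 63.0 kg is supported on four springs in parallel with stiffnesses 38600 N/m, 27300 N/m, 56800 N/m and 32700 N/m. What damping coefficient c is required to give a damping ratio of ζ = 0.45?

2820 N·s/m

Parallel springs add: k_eq = 38600 + 27300 + 56800 + 32700 = 155400 N/m.
c_c = 2√(k_eq·m) = 2√(155400 × 63.0) = 6258 N·s/m.
c = ζ·c_c = 0.45 × 6258 = 2816 N·s/m.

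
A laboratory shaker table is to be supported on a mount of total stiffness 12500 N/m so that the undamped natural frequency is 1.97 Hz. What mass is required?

ω_n = 2πf_n = 2π × 1.97 = 12.38 rad/s.
m = k/ω_n² = 12500/12.38² = 12500/153.2 = 81.59 kg.

81.6 kg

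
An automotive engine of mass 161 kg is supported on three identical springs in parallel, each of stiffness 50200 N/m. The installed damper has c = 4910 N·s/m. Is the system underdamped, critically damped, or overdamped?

Parallel springs add: k_eq = 3 × 50200 = 150600 N/m.
c_c = 2√(k_eq·m) = 9848 N·s/m; ζ = c/c_c = 4910/9848 = 0.499.
Since ζ < 1 the system is underdamped.

underdamped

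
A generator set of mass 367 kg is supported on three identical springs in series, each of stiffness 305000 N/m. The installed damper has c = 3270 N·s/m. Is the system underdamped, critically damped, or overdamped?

Series springs: 1/k_eq = 3/305000, so k_eq = 305000/3 = 101700 N/m.
c_c = 2√(k_eq·m) = 12220 N·s/m; ζ = c/c_c = 3270/12220 = 0.268.
Since ζ < 1 the system is underdamped.

underdamped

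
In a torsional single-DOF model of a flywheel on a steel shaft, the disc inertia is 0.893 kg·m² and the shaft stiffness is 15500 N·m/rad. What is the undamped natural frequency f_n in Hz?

21.0 Hz

ω_n = √(k_t/J) = √(15500/0.893) = √17360 = 131.7 rad/s.
f_n = ω_n/(2π) = 131.7/6.283 = 20.97 Hz.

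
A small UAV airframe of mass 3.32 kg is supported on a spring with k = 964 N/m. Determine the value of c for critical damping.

113 N·s/m

c_c = 2√(k·m) = 2√(964.0 × 3.32) = 2 × 56.57 = 113.1 N·s/m.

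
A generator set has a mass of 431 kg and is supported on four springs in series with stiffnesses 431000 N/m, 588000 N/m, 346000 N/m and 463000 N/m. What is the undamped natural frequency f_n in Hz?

Series springs: 1/k_eq = 1/431000 + 1/588000 + 1/346000 + 1/463000 = 9.071×10^-6, so k_eq = 110200 N/m.
ω_n = √(k_eq/m) = √(110200/431) = √255.8 = 15.99 rad/s.
f_n = ω_n/(2π) = 15.99/6.283 = 2.545 Hz.

2.55 Hz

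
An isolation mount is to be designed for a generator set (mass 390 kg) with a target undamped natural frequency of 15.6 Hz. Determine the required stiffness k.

3750000 N/m

ω_n = 2πf_n = 2π × 15.6 = 98.02 rad/s.
k = m·ω_n² = 390 × 98.02² = 390 × 9607 = 3747000 N/m.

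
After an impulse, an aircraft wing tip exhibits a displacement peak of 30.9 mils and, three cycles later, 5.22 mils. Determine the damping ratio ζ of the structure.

0.0939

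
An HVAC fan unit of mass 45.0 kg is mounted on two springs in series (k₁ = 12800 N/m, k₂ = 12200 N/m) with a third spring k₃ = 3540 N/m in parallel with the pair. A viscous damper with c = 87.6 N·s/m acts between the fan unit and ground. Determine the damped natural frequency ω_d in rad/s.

14.7 rad/s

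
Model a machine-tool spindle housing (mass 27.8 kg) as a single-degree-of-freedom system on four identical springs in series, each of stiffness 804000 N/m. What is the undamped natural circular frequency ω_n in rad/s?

Series springs: 1/k_eq = 4/804000, so k_eq = 804000/4 = 201000 N/m.
ω_n = √(k_eq/m) = √(201000/27.8) = √7230 = 85.03 rad/s.

85.0 rad/s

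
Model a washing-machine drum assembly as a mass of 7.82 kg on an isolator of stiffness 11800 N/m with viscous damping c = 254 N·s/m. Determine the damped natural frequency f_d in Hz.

5.62 Hz

ω_n = √(k/m) = √(11800/7.82) = 38.85 rad/s.
Critical damping c_c = 2√(k·m) = 2√(11800 × 7.82) = 607.5 N·s/m, so ζ = c/c_c = 254/607.5 = 0.4181.
ω_d = ω_n√(1 − ζ²) = 38.85 × √(1 − 0.175) = 35.29 rad/s.
f_d = ω_d/(2π) = 5.616 Hz.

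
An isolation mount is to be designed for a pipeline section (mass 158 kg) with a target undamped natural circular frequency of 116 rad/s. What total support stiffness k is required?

k = m·ω_n² = 158 × 116.0² = 158 × 13460 = 2126000 N/m.

2130000 N/m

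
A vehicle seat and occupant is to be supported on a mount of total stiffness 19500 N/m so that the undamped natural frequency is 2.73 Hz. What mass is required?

ω_n = 2πf_n = 2π × 2.73 = 17.15 rad/s.
m = k/ω_n² = 19500/17.15² = 19500/294.2 = 66.27 kg.

66.3 kg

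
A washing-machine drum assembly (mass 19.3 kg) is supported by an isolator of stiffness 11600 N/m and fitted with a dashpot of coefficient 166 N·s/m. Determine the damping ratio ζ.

0.175

ω_n = √(k/m) = √(11600/19.3) = 24.52 rad/s.
Critical damping c_c = 2√(k·m) = 2√(11600 × 19.3) = 946.3 N·s/m, so ζ = c/c_c = 166/946.3 = 0.1754.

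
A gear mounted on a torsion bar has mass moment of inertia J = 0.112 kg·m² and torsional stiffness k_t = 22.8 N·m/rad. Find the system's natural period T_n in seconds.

ω_n = √(k_t/J) = √(22.8/0.112) = √203.6 = 14.27 rad/s.
T_n = 2π/ω_n = 6.283/14.27 = 0.4404 s.

0.440 s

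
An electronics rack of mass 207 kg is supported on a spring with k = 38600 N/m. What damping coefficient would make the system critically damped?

5650 N·s/m

c_c = 2√(k·m) = 2√(38600 × 207) = 2 × 2827 = 5653 N·s/m.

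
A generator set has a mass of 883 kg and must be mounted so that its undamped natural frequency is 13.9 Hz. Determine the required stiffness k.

ω_n = 2πf_n = 2π × 13.9 = 87.34 rad/s.
k = m·ω_n² = 883 × 87.34² = 883 × 7628 = 6735000 N/m.

6740000 N/m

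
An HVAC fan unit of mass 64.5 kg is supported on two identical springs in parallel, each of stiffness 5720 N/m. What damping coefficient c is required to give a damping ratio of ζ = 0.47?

807 N·s/m

Parallel springs add: k_eq = 2 × 5720 = 11440 N/m.
c_c = 2√(k_eq·m) = 2√(11440 × 64.5) = 1718 N·s/m.
c = ζ·c_c = 0.47 × 1718 = 807.5 N·s/m.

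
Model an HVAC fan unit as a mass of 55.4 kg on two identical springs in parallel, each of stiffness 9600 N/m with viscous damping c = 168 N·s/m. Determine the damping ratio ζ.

Parallel springs add: k_eq = 2 × 9600 = 19200 N/m.
ω_n = √(k_eq/m) = √(19200/55.4) = 18.62 rad/s.
Critical damping c_c = 2√(k_eq·m) = 2√(19200 × 55.4) = 2063 N·s/m, so ζ = c/c_c = 168/2063 = 0.08145.

0.0814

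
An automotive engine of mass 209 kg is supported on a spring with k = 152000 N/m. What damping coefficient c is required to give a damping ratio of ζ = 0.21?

c_c = 2√(k·m) = 2√(152000 × 209) = 11270 N·s/m.
c = ζ·c_c = 0.21 × 11270 = 2367 N·s/m.

2370 N·s/m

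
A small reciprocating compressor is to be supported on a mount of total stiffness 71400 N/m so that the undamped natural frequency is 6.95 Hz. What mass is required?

ω_n = 2πf_n = 2π × 6.95 = 43.67 rad/s.
m = k/ω_n² = 71400/43.67² = 71400/1907 = 37.44 kg.

37.4 kg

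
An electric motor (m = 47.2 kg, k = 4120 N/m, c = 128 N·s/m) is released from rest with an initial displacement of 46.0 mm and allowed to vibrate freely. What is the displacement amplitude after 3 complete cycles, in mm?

2.90 mm

ζ = c/(2√(km)) = 128/(2√(4120 × 47.2)) = 128/882.0 = 0.1451.
Logarithmic decrement δ = 2πζ/√(1 − ζ²) = 2π × 0.1451/√(1 − 0.0211) = 0.9216.
After n cycles, x_n/x₀ = e^(−nδ), so x_3 = 46.0 × e^(−3 × 0.9216) = 46.0 × 0.06298 = 2.897 mm.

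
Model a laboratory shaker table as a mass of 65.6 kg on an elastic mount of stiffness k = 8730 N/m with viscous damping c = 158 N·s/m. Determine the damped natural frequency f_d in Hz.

ω_n = √(k/m) = √(8730/65.6) = 11.54 rad/s.
Critical damping c_c = 2√(k·m) = 2√(8730 × 65.6) = 1514 N·s/m, so ζ = c/c_c = 158/1514 = 0.1044.
ω_d = ω_n√(1 − ζ²) = 11.54 × √(1 − 0.0109) = 11.47 rad/s.
f_d = ω_d/(2π) = 1.826 Hz.

1.83 Hz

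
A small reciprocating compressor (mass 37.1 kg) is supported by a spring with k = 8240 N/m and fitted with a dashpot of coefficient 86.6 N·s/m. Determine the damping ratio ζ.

0.0783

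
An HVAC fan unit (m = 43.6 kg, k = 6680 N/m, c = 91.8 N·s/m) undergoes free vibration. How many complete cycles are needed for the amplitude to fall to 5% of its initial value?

ζ = c/(2√(km)) = 91.8/(2√(6680 × 43.6)) = 91.8/1079 = 0.08505.
Logarithmic decrement δ = 2πζ/√(1 − ζ²) = 2π × 0.08505/√(1 − 0.00723) = 0.5363.
x_n/x₀ = e^(−nδ) ≤ 0.05; take ln: n ≥ ln(1/0.05)/δ = 2.996/0.5363 = 5.586.
So 6 complete cycles are required.

6 cycles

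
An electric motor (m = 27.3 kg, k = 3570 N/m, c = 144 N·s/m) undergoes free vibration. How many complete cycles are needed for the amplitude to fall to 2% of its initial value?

3 cycles

ζ = c/(2√(km)) = 144/(2√(3570 × 27.3)) = 144/624.4 = 0.2306.
Logarithmic decrement δ = 2πζ/√(1 − ζ²) = 2π × 0.2306/√(1 − 0.0532) = 1.489.
x_n/x₀ = e^(−nδ) ≤ 0.02; take ln: n ≥ ln(1/0.02)/δ = 3.912/1.489 = 2.627.
So 3 complete cycles are required.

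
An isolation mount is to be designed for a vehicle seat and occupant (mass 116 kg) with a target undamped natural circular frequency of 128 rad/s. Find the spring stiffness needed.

1900000 N/m

k = m·ω_n² = 116 × 128.0² = 116 × 16380 = 1901000 N/m.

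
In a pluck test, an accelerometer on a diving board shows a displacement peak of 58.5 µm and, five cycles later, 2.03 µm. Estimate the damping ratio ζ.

0.106

Logarithmic decrement δ = (1/n)·ln(x₀/x_n) = (1/5)·ln(58.5/2.03) = (1/5)·ln(28.82) = 0.6722.
ζ = δ/√(4π² + δ²) = 0.6722/√(39.48 + 0.452) = 0.6722/6.319 = 0.1064.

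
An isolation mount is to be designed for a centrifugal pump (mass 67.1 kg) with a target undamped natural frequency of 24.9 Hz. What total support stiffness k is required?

ω_n = 2πf_n = 2π × 24.9 = 156.5 rad/s.
k = m·ω_n² = 67.1 × 156.5² = 67.1 × 24480 = 1642000 N/m.

1640000 N/m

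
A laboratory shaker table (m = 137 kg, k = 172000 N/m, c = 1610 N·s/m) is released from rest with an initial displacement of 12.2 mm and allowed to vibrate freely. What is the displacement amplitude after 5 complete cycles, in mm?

ζ = c/(2√(km)) = 1610/(2√(172000 × 137)) = 1610/9709 = 0.1658.
Logarithmic decrement δ = 2πζ/√(1 − ζ²) = 2π × 0.1658/√(1 − 0.0275) = 1.057.
After n cycles, x_n/x₀ = e^(−nδ), so x_5 = 12.2 × e^(−5 × 1.057) = 12.2 × 0.005077 = 0.06194 mm.

0.0619 mm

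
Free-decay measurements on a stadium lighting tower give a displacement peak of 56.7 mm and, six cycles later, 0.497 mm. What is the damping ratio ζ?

Logarithmic decrement δ = (1/n)·ln(x₀/x_n) = (1/6)·ln(56.7/0.497) = (1/6)·ln(114.1) = 0.7895.
ζ = δ/√(4π² + δ²) = 0.7895/√(39.48 + 0.623) = 0.7895/6.333 = 0.1247.

0.125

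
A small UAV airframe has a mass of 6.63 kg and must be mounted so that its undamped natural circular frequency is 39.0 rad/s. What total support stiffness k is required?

k = m·ω_n² = 6.63 × 39.00² = 6.63 × 1521 = 10080 N/m.

10100 N/m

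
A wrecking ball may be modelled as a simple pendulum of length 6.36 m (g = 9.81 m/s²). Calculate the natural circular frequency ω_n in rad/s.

1.24 rad/s

For a simple pendulum ω_n = √(g/L) = √(9.81/6.36) = √1.542 = 1.242 rad/s.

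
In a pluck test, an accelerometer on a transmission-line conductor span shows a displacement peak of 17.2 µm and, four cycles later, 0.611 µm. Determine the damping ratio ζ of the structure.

Logarithmic decrement δ = (1/n)·ln(x₀/x_n) = (1/4)·ln(17.2/0.611) = (1/4)·ln(28.15) = 0.8344.
ζ = δ/√(4π² + δ²) = 0.8344/√(39.48 + 0.696) = 0.8344/6.338 = 0.1316.

0.132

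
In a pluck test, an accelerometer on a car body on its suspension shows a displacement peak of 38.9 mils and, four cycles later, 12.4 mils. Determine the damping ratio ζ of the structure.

0.0454

Logarithmic decrement δ = (1/n)·ln(x₀/x_n) = (1/4)·ln(38.9/12.4) = (1/4)·ln(3.137) = 0.2858.
ζ = δ/√(4π² + δ²) = 0.2858/√(39.48 + 0.0817) = 0.2858/6.290 = 0.04544.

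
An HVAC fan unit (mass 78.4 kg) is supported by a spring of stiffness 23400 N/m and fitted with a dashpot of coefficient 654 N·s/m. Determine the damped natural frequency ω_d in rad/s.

16.8 rad/s

ω_n = √(k/m) = √(23400/78.4) = 17.28 rad/s.
Critical damping c_c = 2√(k·m) = 2√(23400 × 78.4) = 2709 N·s/m, so ζ = c/c_c = 654/2709 = 0.2414.
ω_d = ω_n√(1 − ζ²) = 17.28 × √(1 − 0.0583) = 16.77 rad/s.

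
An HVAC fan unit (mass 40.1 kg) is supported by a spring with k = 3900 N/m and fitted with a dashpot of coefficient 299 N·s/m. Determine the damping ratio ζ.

ω_n = √(k/m) = √(3900/40.1) = 9.862 rad/s.
Critical damping c_c = 2√(k·m) = 2√(3900 × 40.1) = 790.9 N·s/m, so ζ = c/c_c = 299/790.9 = 0.3780.

0.378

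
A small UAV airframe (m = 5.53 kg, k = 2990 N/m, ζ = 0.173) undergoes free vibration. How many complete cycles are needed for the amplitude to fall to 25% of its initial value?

2 cycles

Logarithmic decrement δ = 2πζ/√(1 − ζ²) = 2π × 0.1730/√(1 − 0.0299) = 1.104.
x_n/x₀ = e^(−nδ) ≤ 0.25; take ln: n ≥ ln(1/0.25)/δ = 1.386/1.104 = 1.256.
So 2 complete cycles are required.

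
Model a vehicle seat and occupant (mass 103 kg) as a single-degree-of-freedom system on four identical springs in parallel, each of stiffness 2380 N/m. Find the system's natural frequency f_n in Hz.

1.53 Hz

Parallel springs add: k_eq = 4 × 2380 = 9520 N/m.
ω_n = √(k_eq/m) = √(9520/103) = √92.43 = 9.614 rad/s.
f_n = ω_n/(2π) = 9.614/6.283 = 1.530 Hz.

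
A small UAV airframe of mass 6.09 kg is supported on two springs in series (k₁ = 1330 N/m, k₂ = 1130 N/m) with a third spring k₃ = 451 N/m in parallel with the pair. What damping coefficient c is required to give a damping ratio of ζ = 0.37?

Series pair: k_s = k₁k₂/(k₁+k₂) = (1330)(1130)/(1330 + 1130) = 610.9 N/m. In parallel with k₃: k_eq = 610.9 + 451 = 1062 N/m.
c_c = 2√(k_eq·m) = 2√(1062 × 6.09) = 160.8 N·s/m.
c = ζ·c_c = 0.37 × 160.8 = 59.51 N·s/m.

59.5 N·s/m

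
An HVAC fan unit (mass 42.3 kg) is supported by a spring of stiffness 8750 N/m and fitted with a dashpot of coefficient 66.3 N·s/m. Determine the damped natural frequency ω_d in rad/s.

ω_n = √(k/m) = √(8750/42.3) = 14.38 rad/s.
Critical damping c_c = 2√(k·m) = 2√(8750 × 42.3) = 1217 N·s/m, so ζ = c/c_c = 66.3/1217 = 0.05449.
ω_d = ω_n√(1 − ζ²) = 14.38 × √(1 − 0.00297) = 14.36 rad/s.

14.4 rad/s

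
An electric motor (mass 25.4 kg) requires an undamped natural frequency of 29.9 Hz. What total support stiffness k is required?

ω_n = 2πf_n = 2π × 29.9 = 187.9 rad/s.
k = m·ω_n² = 25.4 × 187.9² = 25.4 × 35290 = 896500 N/m.

896000 N/m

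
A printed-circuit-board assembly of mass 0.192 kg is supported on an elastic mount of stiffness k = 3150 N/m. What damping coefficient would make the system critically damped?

49.2 N·s/m

c_c = 2√(k·m) = 2√(3150 × 0.192) = 2 × 24.59 = 49.19 N·s/m.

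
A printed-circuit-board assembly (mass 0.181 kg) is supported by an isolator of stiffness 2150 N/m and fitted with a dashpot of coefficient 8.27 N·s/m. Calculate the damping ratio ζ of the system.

ω_n = √(k/m) = √(2150/0.181) = 109.0 rad/s.
Critical damping c_c = 2√(k·m) = 2√(2150 × 0.181) = 39.45 N·s/m, so ζ = c/c_c = 8.27/39.45 = 0.2096.

0.210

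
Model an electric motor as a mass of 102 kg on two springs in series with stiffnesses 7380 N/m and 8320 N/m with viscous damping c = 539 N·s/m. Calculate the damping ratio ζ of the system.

Series springs: 1/k_eq = 1/7380 + 1/8320 = 0.0002557, so k_eq = 3911 N/m.
ω_n = √(k_eq/m) = √(3911/102) = 6.192 rad/s.
Critical damping c_c = 2√(k_eq·m) = 2√(3911 × 102) = 1263 N·s/m, so ζ = c/c_c = 539/1263 = 0.4267.

0.427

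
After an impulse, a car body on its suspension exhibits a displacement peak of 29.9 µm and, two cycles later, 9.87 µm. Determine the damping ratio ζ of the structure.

0.0879

Logarithmic decrement δ = (1/n)·ln(x₀/x_n) = (1/2)·ln(29.9/9.87) = (1/2)·ln(3.029) = 0.5542.
ζ = δ/√(4π² + δ²) = 0.5542/√(39.48 + 0.307) = 0.5542/6.308 = 0.08786.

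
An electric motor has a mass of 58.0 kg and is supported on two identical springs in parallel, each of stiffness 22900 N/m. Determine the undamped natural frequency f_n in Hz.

Parallel springs add: k_eq = 2 × 22900 = 45800 N/m.
ω_n = √(k_eq/m) = √(45800/58.0) = √789.7 = 28.10 rad/s.
f_n = ω_n/(2π) = 28.10/6.283 = 4.472 Hz.

4.47 Hz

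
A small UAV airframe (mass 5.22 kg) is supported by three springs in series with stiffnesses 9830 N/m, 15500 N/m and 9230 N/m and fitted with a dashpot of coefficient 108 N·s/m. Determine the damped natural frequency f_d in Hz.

Series springs: 1/k_eq = 1/9830 + 1/15500 + 1/9230 = 0.0002746, so k_eq = 3642 N/m.
ω_n = √(k_eq/m) = √(3642/5.22) = 26.41 rad/s.
Critical damping c_c = 2√(k_eq·m) = 2√(3642 × 5.22) = 275.8 N·s/m, so ζ = c/c_c = 108/275.8 = 0.3917.
ω_d = ω_n√(1 − ζ²) = 26.41 × √(1 − 0.153) = 24.30 rad/s.
f_d = ω_d/(2π) = 3.868 Hz.

3.87 Hz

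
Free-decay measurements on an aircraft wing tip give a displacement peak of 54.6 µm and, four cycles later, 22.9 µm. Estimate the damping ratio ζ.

Logarithmic decrement δ = (1/n)·ln(x₀/x_n) = (1/4)·ln(54.6/22.9) = (1/4)·ln(2.384) = 0.2172.
ζ = δ/√(4π² + δ²) = 0.2172/√(39.48 + 0.0472) = 0.2172/6.287 = 0.03455.

0.0346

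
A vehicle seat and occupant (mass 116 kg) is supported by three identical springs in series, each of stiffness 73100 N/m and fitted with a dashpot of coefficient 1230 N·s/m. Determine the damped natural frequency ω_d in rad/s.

13.5 rad/s

Series springs: 1/k_eq = 3/73100, so k_eq = 73100/3 = 24370 N/m.
ω_n = √(k_eq/m) = √(24370/116) = 14.49 rad/s.
Critical damping c_c = 2√(k_eq·m) = 2√(24370 × 116) = 3362 N·s/m, so ζ = c/c_c = 1230/3362 = 0.3658.
ω_d = ω_n√(1 − ζ²) = 14.49 × √(1 − 0.134) = 13.49 rad/s.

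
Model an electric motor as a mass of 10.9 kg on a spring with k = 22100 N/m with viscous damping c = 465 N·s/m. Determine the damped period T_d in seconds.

ω_n = √(k/m) = √(22100/10.9) = 45.03 rad/s.
Critical damping c_c = 2√(k·m) = 2√(22100 × 10.9) = 981.6 N·s/m, so ζ = c/c_c = 465/981.6 = 0.4737.
ω_d = ω_n√(1 − ζ²) = 45.03 × √(1 − 0.224) = 39.66 rad/s.
T_d = 2π/ω_d = 0.1584 s.

0.158 s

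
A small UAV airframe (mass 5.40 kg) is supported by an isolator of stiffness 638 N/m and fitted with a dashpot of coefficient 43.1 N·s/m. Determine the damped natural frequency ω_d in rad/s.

ω_n = √(k/m) = √(638.0/5.40) = 10.87 rad/s.
Critical damping c_c = 2√(k·m) = 2√(638.0 × 5.40) = 117.4 N·s/m, so ζ = c/c_c = 43.1/117.4 = 0.3671.
ω_d = ω_n√(1 − ζ²) = 10.87 × √(1 − 0.135) = 10.11 rad/s.

10.1 rad/s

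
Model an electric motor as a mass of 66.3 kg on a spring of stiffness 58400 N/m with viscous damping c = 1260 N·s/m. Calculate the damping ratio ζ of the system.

ω_n = √(k/m) = √(58400/66.3) = 29.68 rad/s.
Critical damping c_c = 2√(k·m) = 2√(58400 × 66.3) = 3935 N·s/m, so ζ = c/c_c = 1260/3935 = 0.3202.

0.320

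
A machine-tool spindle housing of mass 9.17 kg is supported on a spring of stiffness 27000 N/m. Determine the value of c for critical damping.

c_c = 2√(k·m) = 2√(27000 × 9.17) = 2 × 497.6 = 995.2 N·s/m.

995 N·s/m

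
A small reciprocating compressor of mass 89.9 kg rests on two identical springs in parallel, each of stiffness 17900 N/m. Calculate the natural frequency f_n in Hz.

3.18 Hz

Parallel springs add: k_eq = 2 × 17900 = 35800 N/m.
ω_n = √(k_eq/m) = √(35800/89.9) = √398.2 = 19.96 rad/s.
f_n = ω_n/(2π) = 19.96/6.283 = 3.176 Hz.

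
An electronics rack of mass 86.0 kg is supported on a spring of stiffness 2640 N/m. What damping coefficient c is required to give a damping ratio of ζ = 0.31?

c_c = 2√(k·m) = 2√(2640 × 86.0) = 953.0 N·s/m.
c = ζ·c_c = 0.31 × 953.0 = 295.4 N·s/m.

295 N·s/m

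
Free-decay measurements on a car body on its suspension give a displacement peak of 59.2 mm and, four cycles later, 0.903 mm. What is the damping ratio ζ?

0.164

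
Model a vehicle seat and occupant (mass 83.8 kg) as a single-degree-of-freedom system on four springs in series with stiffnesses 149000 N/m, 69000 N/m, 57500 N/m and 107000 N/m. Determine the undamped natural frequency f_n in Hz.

Series springs: 1/k_eq = 1/149000 + 1/69000 + 1/57500 + 1/107000 = 4.794×10^-5, so k_eq = 20860 N/m.
ω_n = √(k_eq/m) = √(20860/83.8) = √248.9 = 15.78 rad/s.
f_n = ω_n/(2π) = 15.78/6.283 = 2.511 Hz.

2.51 Hz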